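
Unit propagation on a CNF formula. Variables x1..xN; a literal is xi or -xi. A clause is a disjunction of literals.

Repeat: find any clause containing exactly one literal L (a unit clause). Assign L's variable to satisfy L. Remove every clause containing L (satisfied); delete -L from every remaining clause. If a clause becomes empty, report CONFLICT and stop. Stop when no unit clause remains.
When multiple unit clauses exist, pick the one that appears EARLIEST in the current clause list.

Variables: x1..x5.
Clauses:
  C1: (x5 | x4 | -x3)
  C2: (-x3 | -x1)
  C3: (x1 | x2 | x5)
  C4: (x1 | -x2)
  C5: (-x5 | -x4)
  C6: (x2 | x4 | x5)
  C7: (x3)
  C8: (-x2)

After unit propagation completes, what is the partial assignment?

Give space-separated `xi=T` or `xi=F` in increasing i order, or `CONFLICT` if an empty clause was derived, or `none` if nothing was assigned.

unit clause [3] forces x3=T; simplify:
  drop -3 from [5, 4, -3] -> [5, 4]
  drop -3 from [-3, -1] -> [-1]
  satisfied 1 clause(s); 7 remain; assigned so far: [3]
unit clause [-1] forces x1=F; simplify:
  drop 1 from [1, 2, 5] -> [2, 5]
  drop 1 from [1, -2] -> [-2]
  satisfied 1 clause(s); 6 remain; assigned so far: [1, 3]
unit clause [-2] forces x2=F; simplify:
  drop 2 from [2, 5] -> [5]
  drop 2 from [2, 4, 5] -> [4, 5]
  satisfied 2 clause(s); 4 remain; assigned so far: [1, 2, 3]
unit clause [5] forces x5=T; simplify:
  drop -5 from [-5, -4] -> [-4]
  satisfied 3 clause(s); 1 remain; assigned so far: [1, 2, 3, 5]
unit clause [-4] forces x4=F; simplify:
  satisfied 1 clause(s); 0 remain; assigned so far: [1, 2, 3, 4, 5]

Answer: x1=F x2=F x3=T x4=F x5=T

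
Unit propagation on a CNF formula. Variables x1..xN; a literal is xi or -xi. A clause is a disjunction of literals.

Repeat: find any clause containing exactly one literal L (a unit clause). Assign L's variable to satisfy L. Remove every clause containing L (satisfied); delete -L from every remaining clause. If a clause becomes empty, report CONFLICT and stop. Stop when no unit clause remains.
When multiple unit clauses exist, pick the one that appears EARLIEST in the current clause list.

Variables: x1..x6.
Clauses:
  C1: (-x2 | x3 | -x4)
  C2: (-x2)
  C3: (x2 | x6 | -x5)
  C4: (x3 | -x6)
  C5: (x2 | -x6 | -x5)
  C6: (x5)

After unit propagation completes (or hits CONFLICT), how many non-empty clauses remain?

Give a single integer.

Answer: 1

Derivation:
unit clause [-2] forces x2=F; simplify:
  drop 2 from [2, 6, -5] -> [6, -5]
  drop 2 from [2, -6, -5] -> [-6, -5]
  satisfied 2 clause(s); 4 remain; assigned so far: [2]
unit clause [5] forces x5=T; simplify:
  drop -5 from [6, -5] -> [6]
  drop -5 from [-6, -5] -> [-6]
  satisfied 1 clause(s); 3 remain; assigned so far: [2, 5]
unit clause [6] forces x6=T; simplify:
  drop -6 from [3, -6] -> [3]
  drop -6 from [-6] -> [] (empty!)
  satisfied 1 clause(s); 2 remain; assigned so far: [2, 5, 6]
CONFLICT (empty clause)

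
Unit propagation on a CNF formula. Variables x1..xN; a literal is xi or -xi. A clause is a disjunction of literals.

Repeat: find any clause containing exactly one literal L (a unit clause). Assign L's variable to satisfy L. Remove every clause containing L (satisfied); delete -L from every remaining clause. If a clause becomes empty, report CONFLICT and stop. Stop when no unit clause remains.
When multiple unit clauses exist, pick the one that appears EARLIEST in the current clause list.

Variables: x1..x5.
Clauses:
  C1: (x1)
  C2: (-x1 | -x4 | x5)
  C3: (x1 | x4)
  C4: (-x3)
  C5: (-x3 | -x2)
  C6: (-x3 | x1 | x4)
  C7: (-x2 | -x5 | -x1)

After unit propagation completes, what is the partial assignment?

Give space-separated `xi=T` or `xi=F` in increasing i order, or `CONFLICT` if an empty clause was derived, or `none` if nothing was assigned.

Answer: x1=T x3=F

Derivation:
unit clause [1] forces x1=T; simplify:
  drop -1 from [-1, -4, 5] -> [-4, 5]
  drop -1 from [-2, -5, -1] -> [-2, -5]
  satisfied 3 clause(s); 4 remain; assigned so far: [1]
unit clause [-3] forces x3=F; simplify:
  satisfied 2 clause(s); 2 remain; assigned so far: [1, 3]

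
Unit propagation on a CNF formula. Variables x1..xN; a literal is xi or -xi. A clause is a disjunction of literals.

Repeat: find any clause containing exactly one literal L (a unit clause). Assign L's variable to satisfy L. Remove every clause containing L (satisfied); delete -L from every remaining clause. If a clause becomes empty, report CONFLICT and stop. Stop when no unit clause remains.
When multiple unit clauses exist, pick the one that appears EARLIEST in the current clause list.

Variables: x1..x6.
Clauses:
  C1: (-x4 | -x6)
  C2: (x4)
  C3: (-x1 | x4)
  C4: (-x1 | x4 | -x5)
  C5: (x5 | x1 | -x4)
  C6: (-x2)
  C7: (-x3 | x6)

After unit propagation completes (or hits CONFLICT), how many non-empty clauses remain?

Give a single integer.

Answer: 1

Derivation:
unit clause [4] forces x4=T; simplify:
  drop -4 from [-4, -6] -> [-6]
  drop -4 from [5, 1, -4] -> [5, 1]
  satisfied 3 clause(s); 4 remain; assigned so far: [4]
unit clause [-6] forces x6=F; simplify:
  drop 6 from [-3, 6] -> [-3]
  satisfied 1 clause(s); 3 remain; assigned so far: [4, 6]
unit clause [-2] forces x2=F; simplify:
  satisfied 1 clause(s); 2 remain; assigned so far: [2, 4, 6]
unit clause [-3] forces x3=F; simplify:
  satisfied 1 clause(s); 1 remain; assigned so far: [2, 3, 4, 6]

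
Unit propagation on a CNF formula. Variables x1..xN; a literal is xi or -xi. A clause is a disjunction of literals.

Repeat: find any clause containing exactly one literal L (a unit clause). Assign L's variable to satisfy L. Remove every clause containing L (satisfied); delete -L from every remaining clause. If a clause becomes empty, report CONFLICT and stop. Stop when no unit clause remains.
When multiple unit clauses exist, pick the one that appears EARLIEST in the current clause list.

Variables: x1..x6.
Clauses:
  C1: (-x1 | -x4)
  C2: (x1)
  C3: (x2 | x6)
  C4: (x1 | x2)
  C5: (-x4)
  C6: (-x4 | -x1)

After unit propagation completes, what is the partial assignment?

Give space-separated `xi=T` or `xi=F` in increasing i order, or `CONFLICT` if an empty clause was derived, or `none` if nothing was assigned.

unit clause [1] forces x1=T; simplify:
  drop -1 from [-1, -4] -> [-4]
  drop -1 from [-4, -1] -> [-4]
  satisfied 2 clause(s); 4 remain; assigned so far: [1]
unit clause [-4] forces x4=F; simplify:
  satisfied 3 clause(s); 1 remain; assigned so far: [1, 4]

Answer: x1=T x4=F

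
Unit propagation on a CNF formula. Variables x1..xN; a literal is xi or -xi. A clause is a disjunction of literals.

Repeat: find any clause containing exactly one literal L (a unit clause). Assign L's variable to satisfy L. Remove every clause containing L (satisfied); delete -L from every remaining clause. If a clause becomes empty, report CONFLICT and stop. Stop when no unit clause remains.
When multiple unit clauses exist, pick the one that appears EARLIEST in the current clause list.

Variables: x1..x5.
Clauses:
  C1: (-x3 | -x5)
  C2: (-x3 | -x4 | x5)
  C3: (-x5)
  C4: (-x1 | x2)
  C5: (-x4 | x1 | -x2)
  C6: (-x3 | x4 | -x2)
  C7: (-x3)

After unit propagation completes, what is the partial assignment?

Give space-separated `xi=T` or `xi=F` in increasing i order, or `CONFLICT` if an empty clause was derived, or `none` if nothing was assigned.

Answer: x3=F x5=F

Derivation:
unit clause [-5] forces x5=F; simplify:
  drop 5 from [-3, -4, 5] -> [-3, -4]
  satisfied 2 clause(s); 5 remain; assigned so far: [5]
unit clause [-3] forces x3=F; simplify:
  satisfied 3 clause(s); 2 remain; assigned so far: [3, 5]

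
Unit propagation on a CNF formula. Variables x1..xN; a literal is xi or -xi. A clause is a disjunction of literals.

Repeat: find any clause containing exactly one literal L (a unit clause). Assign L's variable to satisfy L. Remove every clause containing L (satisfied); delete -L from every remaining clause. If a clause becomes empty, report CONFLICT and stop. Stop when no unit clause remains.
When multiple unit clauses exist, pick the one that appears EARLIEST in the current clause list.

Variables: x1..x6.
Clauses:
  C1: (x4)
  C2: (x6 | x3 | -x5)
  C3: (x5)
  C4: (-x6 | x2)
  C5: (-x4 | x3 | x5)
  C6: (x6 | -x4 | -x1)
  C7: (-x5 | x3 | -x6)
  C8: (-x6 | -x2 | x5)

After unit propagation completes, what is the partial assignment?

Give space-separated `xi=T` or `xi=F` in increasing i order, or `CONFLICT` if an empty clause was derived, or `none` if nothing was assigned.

unit clause [4] forces x4=T; simplify:
  drop -4 from [-4, 3, 5] -> [3, 5]
  drop -4 from [6, -4, -1] -> [6, -1]
  satisfied 1 clause(s); 7 remain; assigned so far: [4]
unit clause [5] forces x5=T; simplify:
  drop -5 from [6, 3, -5] -> [6, 3]
  drop -5 from [-5, 3, -6] -> [3, -6]
  satisfied 3 clause(s); 4 remain; assigned so far: [4, 5]

Answer: x4=T x5=T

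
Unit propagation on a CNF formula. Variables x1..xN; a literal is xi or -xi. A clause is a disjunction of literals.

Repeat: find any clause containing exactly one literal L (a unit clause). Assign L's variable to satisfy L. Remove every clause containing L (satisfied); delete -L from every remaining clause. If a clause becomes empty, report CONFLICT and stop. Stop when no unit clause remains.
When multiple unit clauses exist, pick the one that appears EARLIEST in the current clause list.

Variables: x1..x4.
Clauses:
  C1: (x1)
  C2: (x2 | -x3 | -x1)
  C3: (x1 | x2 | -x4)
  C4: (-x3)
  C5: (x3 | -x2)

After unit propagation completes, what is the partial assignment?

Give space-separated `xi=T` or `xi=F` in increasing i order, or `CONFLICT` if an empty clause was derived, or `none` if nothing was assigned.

Answer: x1=T x2=F x3=F

Derivation:
unit clause [1] forces x1=T; simplify:
  drop -1 from [2, -3, -1] -> [2, -3]
  satisfied 2 clause(s); 3 remain; assigned so far: [1]
unit clause [-3] forces x3=F; simplify:
  drop 3 from [3, -2] -> [-2]
  satisfied 2 clause(s); 1 remain; assigned so far: [1, 3]
unit clause [-2] forces x2=F; simplify:
  satisfied 1 clause(s); 0 remain; assigned so far: [1, 2, 3]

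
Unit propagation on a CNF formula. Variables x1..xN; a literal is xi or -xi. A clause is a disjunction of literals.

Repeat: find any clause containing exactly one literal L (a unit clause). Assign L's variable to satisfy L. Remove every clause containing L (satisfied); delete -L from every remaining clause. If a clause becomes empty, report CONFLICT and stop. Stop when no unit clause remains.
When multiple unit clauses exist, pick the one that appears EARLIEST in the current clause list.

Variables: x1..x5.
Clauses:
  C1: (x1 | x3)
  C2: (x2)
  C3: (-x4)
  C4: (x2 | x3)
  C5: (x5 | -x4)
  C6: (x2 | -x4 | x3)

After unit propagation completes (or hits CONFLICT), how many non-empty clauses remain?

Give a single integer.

unit clause [2] forces x2=T; simplify:
  satisfied 3 clause(s); 3 remain; assigned so far: [2]
unit clause [-4] forces x4=F; simplify:
  satisfied 2 clause(s); 1 remain; assigned so far: [2, 4]

Answer: 1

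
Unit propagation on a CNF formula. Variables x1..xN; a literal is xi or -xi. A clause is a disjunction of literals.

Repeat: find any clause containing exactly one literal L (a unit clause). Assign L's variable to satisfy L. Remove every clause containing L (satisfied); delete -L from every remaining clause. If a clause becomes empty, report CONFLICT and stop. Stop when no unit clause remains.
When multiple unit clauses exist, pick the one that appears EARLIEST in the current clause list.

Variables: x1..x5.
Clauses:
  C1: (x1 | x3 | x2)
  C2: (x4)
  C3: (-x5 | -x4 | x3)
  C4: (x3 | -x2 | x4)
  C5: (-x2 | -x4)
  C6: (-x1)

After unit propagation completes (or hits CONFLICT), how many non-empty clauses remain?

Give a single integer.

Answer: 0

Derivation:
unit clause [4] forces x4=T; simplify:
  drop -4 from [-5, -4, 3] -> [-5, 3]
  drop -4 from [-2, -4] -> [-2]
  satisfied 2 clause(s); 4 remain; assigned so far: [4]
unit clause [-2] forces x2=F; simplify:
  drop 2 from [1, 3, 2] -> [1, 3]
  satisfied 1 clause(s); 3 remain; assigned so far: [2, 4]
unit clause [-1] forces x1=F; simplify:
  drop 1 from [1, 3] -> [3]
  satisfied 1 clause(s); 2 remain; assigned so far: [1, 2, 4]
unit clause [3] forces x3=T; simplify:
  satisfied 2 clause(s); 0 remain; assigned so far: [1, 2, 3, 4]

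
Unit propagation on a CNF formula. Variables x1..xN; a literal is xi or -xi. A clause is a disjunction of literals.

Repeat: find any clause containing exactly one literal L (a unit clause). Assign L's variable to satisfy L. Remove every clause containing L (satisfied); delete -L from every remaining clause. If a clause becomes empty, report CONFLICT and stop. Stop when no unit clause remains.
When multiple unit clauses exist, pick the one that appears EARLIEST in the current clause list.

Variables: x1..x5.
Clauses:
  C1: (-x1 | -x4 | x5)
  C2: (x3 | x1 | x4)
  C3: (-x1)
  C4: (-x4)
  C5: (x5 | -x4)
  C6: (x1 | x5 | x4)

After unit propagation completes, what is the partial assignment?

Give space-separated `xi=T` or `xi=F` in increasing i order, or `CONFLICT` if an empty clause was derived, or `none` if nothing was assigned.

Answer: x1=F x3=T x4=F x5=T

Derivation:
unit clause [-1] forces x1=F; simplify:
  drop 1 from [3, 1, 4] -> [3, 4]
  drop 1 from [1, 5, 4] -> [5, 4]
  satisfied 2 clause(s); 4 remain; assigned so far: [1]
unit clause [-4] forces x4=F; simplify:
  drop 4 from [3, 4] -> [3]
  drop 4 from [5, 4] -> [5]
  satisfied 2 clause(s); 2 remain; assigned so far: [1, 4]
unit clause [3] forces x3=T; simplify:
  satisfied 1 clause(s); 1 remain; assigned so far: [1, 3, 4]
unit clause [5] forces x5=T; simplify:
  satisfied 1 clause(s); 0 remain; assigned so far: [1, 3, 4, 5]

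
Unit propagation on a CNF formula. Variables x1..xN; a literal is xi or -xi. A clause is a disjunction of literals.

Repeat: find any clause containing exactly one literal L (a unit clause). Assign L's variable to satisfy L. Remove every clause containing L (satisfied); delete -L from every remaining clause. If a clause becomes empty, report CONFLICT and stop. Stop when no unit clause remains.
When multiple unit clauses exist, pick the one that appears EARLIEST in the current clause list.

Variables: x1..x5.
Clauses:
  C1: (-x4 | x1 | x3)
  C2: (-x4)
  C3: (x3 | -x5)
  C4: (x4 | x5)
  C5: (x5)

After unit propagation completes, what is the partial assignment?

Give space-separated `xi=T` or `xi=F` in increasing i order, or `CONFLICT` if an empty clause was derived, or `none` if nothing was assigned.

Answer: x3=T x4=F x5=T

Derivation:
unit clause [-4] forces x4=F; simplify:
  drop 4 from [4, 5] -> [5]
  satisfied 2 clause(s); 3 remain; assigned so far: [4]
unit clause [5] forces x5=T; simplify:
  drop -5 from [3, -5] -> [3]
  satisfied 2 clause(s); 1 remain; assigned so far: [4, 5]
unit clause [3] forces x3=T; simplify:
  satisfied 1 clause(s); 0 remain; assigned so far: [3, 4, 5]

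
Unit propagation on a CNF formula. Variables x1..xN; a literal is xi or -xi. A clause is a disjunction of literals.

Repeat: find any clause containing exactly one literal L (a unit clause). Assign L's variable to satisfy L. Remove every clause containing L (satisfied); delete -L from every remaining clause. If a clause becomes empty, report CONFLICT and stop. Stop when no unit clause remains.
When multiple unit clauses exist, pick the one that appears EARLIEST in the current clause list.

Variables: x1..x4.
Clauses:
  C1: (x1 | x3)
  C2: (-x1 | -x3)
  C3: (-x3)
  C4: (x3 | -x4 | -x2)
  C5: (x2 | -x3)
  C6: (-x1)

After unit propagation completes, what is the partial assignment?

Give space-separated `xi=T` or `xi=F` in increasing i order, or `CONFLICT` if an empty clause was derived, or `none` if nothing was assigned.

unit clause [-3] forces x3=F; simplify:
  drop 3 from [1, 3] -> [1]
  drop 3 from [3, -4, -2] -> [-4, -2]
  satisfied 3 clause(s); 3 remain; assigned so far: [3]
unit clause [1] forces x1=T; simplify:
  drop -1 from [-1] -> [] (empty!)
  satisfied 1 clause(s); 2 remain; assigned so far: [1, 3]
CONFLICT (empty clause)

Answer: CONFLICT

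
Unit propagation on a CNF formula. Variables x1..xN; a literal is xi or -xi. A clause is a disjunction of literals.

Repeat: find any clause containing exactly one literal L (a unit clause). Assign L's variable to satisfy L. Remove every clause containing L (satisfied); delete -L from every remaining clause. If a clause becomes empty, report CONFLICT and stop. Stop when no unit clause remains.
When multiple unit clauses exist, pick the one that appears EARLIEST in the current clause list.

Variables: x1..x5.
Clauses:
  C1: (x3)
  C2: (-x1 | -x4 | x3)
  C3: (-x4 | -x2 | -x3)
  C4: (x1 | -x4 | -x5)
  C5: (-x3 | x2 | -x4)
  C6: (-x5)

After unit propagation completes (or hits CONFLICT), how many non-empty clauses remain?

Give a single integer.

Answer: 2

Derivation:
unit clause [3] forces x3=T; simplify:
  drop -3 from [-4, -2, -3] -> [-4, -2]
  drop -3 from [-3, 2, -4] -> [2, -4]
  satisfied 2 clause(s); 4 remain; assigned so far: [3]
unit clause [-5] forces x5=F; simplify:
  satisfied 2 clause(s); 2 remain; assigned so far: [3, 5]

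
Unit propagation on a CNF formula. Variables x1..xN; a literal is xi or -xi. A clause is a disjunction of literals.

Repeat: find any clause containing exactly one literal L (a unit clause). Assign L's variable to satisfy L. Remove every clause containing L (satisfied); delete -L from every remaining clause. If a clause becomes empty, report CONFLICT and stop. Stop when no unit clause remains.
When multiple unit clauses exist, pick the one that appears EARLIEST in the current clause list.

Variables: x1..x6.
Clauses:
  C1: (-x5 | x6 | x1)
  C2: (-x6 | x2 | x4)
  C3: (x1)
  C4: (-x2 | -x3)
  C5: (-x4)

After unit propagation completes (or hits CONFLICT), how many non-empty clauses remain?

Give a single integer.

Answer: 2

Derivation:
unit clause [1] forces x1=T; simplify:
  satisfied 2 clause(s); 3 remain; assigned so far: [1]
unit clause [-4] forces x4=F; simplify:
  drop 4 from [-6, 2, 4] -> [-6, 2]
  satisfied 1 clause(s); 2 remain; assigned so far: [1, 4]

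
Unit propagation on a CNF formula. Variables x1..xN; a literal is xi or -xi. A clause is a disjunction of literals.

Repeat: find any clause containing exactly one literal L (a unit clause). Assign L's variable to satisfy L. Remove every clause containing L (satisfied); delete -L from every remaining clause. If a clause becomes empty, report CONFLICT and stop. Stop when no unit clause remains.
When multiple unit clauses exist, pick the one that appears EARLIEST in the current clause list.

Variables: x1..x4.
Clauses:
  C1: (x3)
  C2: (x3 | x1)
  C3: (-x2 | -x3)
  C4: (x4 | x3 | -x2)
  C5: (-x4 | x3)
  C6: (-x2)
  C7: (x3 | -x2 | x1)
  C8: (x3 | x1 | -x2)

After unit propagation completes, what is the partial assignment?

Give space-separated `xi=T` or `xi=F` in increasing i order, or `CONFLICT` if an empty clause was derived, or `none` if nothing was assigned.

Answer: x2=F x3=T

Derivation:
unit clause [3] forces x3=T; simplify:
  drop -3 from [-2, -3] -> [-2]
  satisfied 6 clause(s); 2 remain; assigned so far: [3]
unit clause [-2] forces x2=F; simplify:
  satisfied 2 clause(s); 0 remain; assigned so far: [2, 3]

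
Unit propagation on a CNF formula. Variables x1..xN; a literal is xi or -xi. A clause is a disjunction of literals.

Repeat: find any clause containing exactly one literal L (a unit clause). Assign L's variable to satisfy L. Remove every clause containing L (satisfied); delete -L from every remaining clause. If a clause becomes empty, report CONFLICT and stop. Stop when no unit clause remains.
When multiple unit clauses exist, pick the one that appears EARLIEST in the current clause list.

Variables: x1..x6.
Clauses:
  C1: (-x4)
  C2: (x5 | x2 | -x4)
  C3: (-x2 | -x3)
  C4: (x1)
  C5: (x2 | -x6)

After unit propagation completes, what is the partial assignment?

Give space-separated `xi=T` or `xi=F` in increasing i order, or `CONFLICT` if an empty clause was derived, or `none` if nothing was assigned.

unit clause [-4] forces x4=F; simplify:
  satisfied 2 clause(s); 3 remain; assigned so far: [4]
unit clause [1] forces x1=T; simplify:
  satisfied 1 clause(s); 2 remain; assigned so far: [1, 4]

Answer: x1=T x4=F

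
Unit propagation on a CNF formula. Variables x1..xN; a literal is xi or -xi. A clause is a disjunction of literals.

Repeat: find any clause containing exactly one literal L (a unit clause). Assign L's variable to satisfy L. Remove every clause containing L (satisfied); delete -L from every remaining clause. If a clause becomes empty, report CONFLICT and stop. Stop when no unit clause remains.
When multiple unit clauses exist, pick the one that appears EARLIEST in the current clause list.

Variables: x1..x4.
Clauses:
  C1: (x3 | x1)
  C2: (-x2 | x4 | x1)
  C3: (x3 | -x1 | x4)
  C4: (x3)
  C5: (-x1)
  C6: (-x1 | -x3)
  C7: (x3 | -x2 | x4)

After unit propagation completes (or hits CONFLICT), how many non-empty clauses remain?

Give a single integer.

Answer: 1

Derivation:
unit clause [3] forces x3=T; simplify:
  drop -3 from [-1, -3] -> [-1]
  satisfied 4 clause(s); 3 remain; assigned so far: [3]
unit clause [-1] forces x1=F; simplify:
  drop 1 from [-2, 4, 1] -> [-2, 4]
  satisfied 2 clause(s); 1 remain; assigned so far: [1, 3]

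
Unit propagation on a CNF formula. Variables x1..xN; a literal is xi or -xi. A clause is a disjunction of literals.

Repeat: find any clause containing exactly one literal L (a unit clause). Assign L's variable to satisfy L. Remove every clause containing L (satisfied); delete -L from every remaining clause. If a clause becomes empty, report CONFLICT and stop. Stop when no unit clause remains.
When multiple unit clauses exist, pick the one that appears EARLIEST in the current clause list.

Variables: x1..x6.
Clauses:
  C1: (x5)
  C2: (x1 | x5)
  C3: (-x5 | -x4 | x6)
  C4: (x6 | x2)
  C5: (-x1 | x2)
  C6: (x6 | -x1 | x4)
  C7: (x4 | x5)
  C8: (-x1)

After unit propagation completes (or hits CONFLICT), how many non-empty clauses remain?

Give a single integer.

Answer: 2

Derivation:
unit clause [5] forces x5=T; simplify:
  drop -5 from [-5, -4, 6] -> [-4, 6]
  satisfied 3 clause(s); 5 remain; assigned so far: [5]
unit clause [-1] forces x1=F; simplify:
  satisfied 3 clause(s); 2 remain; assigned so far: [1, 5]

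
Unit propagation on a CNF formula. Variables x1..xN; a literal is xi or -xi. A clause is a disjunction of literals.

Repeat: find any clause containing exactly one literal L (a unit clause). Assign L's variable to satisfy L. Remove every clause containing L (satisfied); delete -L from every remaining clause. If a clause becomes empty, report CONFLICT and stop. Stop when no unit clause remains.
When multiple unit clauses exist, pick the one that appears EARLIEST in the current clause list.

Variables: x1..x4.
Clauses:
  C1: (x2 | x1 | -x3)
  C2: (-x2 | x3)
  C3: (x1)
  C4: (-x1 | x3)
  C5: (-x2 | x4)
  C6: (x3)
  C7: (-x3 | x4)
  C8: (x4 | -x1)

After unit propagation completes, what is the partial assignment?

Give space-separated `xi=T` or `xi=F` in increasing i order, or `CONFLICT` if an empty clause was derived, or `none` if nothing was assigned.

Answer: x1=T x3=T x4=T

Derivation:
unit clause [1] forces x1=T; simplify:
  drop -1 from [-1, 3] -> [3]
  drop -1 from [4, -1] -> [4]
  satisfied 2 clause(s); 6 remain; assigned so far: [1]
unit clause [3] forces x3=T; simplify:
  drop -3 from [-3, 4] -> [4]
  satisfied 3 clause(s); 3 remain; assigned so far: [1, 3]
unit clause [4] forces x4=T; simplify:
  satisfied 3 clause(s); 0 remain; assigned so far: [1, 3, 4]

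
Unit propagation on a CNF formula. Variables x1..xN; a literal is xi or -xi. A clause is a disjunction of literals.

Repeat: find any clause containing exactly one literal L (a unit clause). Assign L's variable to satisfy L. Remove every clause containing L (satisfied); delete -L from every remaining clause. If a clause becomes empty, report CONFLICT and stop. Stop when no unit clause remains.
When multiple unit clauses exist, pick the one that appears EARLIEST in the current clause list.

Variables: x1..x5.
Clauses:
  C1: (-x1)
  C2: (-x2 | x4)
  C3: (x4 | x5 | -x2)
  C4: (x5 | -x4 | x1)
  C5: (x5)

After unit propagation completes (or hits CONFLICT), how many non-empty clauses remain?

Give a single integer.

unit clause [-1] forces x1=F; simplify:
  drop 1 from [5, -4, 1] -> [5, -4]
  satisfied 1 clause(s); 4 remain; assigned so far: [1]
unit clause [5] forces x5=T; simplify:
  satisfied 3 clause(s); 1 remain; assigned so far: [1, 5]

Answer: 1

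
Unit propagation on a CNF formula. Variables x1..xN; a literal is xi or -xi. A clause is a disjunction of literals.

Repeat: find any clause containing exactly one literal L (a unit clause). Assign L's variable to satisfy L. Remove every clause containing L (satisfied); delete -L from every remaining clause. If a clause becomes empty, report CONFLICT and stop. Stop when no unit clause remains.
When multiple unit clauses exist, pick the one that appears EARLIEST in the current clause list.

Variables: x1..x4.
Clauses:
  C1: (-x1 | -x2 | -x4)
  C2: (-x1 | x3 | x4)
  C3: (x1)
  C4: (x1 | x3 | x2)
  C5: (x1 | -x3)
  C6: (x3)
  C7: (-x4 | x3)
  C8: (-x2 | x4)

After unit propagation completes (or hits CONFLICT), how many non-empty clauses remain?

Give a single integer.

unit clause [1] forces x1=T; simplify:
  drop -1 from [-1, -2, -4] -> [-2, -4]
  drop -1 from [-1, 3, 4] -> [3, 4]
  satisfied 3 clause(s); 5 remain; assigned so far: [1]
unit clause [3] forces x3=T; simplify:
  satisfied 3 clause(s); 2 remain; assigned so far: [1, 3]

Answer: 2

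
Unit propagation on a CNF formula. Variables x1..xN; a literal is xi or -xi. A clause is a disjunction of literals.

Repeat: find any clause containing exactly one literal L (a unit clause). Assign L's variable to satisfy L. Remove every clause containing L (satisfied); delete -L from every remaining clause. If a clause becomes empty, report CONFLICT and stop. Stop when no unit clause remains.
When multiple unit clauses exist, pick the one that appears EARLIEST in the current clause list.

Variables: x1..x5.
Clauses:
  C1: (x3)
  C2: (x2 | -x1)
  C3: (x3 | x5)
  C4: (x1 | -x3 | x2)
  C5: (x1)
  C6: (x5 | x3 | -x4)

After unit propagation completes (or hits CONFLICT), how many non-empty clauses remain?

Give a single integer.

Answer: 0

Derivation:
unit clause [3] forces x3=T; simplify:
  drop -3 from [1, -3, 2] -> [1, 2]
  satisfied 3 clause(s); 3 remain; assigned so far: [3]
unit clause [1] forces x1=T; simplify:
  drop -1 from [2, -1] -> [2]
  satisfied 2 clause(s); 1 remain; assigned so far: [1, 3]
unit clause [2] forces x2=T; simplify:
  satisfied 1 clause(s); 0 remain; assigned so far: [1, 2, 3]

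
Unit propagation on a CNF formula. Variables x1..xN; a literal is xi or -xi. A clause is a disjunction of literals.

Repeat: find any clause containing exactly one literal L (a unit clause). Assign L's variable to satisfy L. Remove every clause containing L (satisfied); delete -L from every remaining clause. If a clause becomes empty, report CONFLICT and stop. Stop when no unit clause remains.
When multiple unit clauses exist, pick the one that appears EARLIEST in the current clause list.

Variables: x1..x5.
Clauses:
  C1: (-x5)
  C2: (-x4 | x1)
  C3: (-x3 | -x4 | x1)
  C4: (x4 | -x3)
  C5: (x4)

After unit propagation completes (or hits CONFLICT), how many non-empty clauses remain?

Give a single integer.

unit clause [-5] forces x5=F; simplify:
  satisfied 1 clause(s); 4 remain; assigned so far: [5]
unit clause [4] forces x4=T; simplify:
  drop -4 from [-4, 1] -> [1]
  drop -4 from [-3, -4, 1] -> [-3, 1]
  satisfied 2 clause(s); 2 remain; assigned so far: [4, 5]
unit clause [1] forces x1=T; simplify:
  satisfied 2 clause(s); 0 remain; assigned so far: [1, 4, 5]

Answer: 0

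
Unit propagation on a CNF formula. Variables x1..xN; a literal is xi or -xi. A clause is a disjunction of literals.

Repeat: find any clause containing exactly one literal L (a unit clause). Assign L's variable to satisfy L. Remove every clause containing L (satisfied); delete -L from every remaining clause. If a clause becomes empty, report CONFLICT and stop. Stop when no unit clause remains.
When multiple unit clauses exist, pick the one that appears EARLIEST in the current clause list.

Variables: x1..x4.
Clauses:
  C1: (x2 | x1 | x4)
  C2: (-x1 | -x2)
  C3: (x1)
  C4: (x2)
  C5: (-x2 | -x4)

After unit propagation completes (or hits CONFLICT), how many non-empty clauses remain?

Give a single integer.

unit clause [1] forces x1=T; simplify:
  drop -1 from [-1, -2] -> [-2]
  satisfied 2 clause(s); 3 remain; assigned so far: [1]
unit clause [-2] forces x2=F; simplify:
  drop 2 from [2] -> [] (empty!)
  satisfied 2 clause(s); 1 remain; assigned so far: [1, 2]
CONFLICT (empty clause)

Answer: 0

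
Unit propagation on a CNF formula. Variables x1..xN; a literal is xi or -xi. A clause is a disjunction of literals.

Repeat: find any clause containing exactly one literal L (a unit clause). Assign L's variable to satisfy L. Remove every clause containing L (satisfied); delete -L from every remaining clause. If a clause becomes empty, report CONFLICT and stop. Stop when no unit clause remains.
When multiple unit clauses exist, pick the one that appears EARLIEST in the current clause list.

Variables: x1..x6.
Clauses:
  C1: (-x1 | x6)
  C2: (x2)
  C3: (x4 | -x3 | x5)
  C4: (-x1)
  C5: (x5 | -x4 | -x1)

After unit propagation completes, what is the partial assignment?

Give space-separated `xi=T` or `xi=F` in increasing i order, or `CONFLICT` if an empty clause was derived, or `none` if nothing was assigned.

unit clause [2] forces x2=T; simplify:
  satisfied 1 clause(s); 4 remain; assigned so far: [2]
unit clause [-1] forces x1=F; simplify:
  satisfied 3 clause(s); 1 remain; assigned so far: [1, 2]

Answer: x1=F x2=T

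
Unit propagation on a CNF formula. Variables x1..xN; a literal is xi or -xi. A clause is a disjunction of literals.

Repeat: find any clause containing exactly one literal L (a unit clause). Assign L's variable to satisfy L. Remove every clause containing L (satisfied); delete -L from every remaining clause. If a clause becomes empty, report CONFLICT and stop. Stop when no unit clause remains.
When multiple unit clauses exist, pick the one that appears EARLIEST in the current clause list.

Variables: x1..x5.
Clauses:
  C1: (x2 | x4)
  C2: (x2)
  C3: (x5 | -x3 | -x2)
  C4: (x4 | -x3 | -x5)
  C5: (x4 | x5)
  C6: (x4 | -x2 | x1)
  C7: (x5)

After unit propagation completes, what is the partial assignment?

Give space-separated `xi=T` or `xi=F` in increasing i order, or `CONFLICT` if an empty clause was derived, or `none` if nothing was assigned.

unit clause [2] forces x2=T; simplify:
  drop -2 from [5, -3, -2] -> [5, -3]
  drop -2 from [4, -2, 1] -> [4, 1]
  satisfied 2 clause(s); 5 remain; assigned so far: [2]
unit clause [5] forces x5=T; simplify:
  drop -5 from [4, -3, -5] -> [4, -3]
  satisfied 3 clause(s); 2 remain; assigned so far: [2, 5]

Answer: x2=T x5=T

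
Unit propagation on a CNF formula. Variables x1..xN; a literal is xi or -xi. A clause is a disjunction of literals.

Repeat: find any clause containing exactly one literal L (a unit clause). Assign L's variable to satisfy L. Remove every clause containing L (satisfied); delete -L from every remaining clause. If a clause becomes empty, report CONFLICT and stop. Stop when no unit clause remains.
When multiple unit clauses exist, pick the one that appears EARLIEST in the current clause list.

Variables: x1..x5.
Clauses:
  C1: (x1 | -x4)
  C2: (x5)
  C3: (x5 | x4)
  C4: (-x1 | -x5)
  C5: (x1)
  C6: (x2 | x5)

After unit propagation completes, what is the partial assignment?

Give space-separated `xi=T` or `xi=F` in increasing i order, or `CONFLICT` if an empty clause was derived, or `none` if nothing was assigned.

unit clause [5] forces x5=T; simplify:
  drop -5 from [-1, -5] -> [-1]
  satisfied 3 clause(s); 3 remain; assigned so far: [5]
unit clause [-1] forces x1=F; simplify:
  drop 1 from [1, -4] -> [-4]
  drop 1 from [1] -> [] (empty!)
  satisfied 1 clause(s); 2 remain; assigned so far: [1, 5]
CONFLICT (empty clause)

Answer: CONFLICT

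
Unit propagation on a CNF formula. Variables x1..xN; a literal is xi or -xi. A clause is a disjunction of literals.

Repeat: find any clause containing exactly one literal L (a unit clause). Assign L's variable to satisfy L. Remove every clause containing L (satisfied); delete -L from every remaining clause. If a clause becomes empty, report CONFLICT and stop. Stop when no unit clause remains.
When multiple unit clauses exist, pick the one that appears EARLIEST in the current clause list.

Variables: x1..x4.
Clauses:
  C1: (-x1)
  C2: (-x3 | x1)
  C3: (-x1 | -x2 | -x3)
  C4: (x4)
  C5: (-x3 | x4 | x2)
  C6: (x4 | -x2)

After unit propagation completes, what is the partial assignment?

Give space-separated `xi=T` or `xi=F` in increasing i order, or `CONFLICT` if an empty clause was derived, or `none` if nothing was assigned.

Answer: x1=F x3=F x4=T

Derivation:
unit clause [-1] forces x1=F; simplify:
  drop 1 from [-3, 1] -> [-3]
  satisfied 2 clause(s); 4 remain; assigned so far: [1]
unit clause [-3] forces x3=F; simplify:
  satisfied 2 clause(s); 2 remain; assigned so far: [1, 3]
unit clause [4] forces x4=T; simplify:
  satisfied 2 clause(s); 0 remain; assigned so far: [1, 3, 4]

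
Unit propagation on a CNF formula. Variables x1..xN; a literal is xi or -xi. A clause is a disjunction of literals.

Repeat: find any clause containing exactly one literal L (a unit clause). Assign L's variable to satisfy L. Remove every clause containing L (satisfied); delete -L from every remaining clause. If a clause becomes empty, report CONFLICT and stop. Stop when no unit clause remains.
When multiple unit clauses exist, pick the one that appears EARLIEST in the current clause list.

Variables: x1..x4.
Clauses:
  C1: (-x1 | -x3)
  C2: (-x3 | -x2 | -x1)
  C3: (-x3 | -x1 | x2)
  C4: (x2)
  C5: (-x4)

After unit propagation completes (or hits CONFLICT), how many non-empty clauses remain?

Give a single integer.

Answer: 2

Derivation:
unit clause [2] forces x2=T; simplify:
  drop -2 from [-3, -2, -1] -> [-3, -1]
  satisfied 2 clause(s); 3 remain; assigned so far: [2]
unit clause [-4] forces x4=F; simplify:
  satisfied 1 clause(s); 2 remain; assigned so far: [2, 4]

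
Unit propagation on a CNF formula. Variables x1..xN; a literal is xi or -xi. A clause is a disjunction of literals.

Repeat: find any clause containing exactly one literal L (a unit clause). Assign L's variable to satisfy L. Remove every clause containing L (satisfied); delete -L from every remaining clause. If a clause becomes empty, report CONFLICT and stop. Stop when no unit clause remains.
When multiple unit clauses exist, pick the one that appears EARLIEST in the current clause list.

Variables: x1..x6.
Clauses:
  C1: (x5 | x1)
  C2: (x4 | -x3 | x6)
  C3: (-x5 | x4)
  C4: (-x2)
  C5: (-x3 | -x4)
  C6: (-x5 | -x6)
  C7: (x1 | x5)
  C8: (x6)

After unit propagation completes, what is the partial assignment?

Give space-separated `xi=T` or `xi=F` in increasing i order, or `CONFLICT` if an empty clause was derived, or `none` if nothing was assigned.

unit clause [-2] forces x2=F; simplify:
  satisfied 1 clause(s); 7 remain; assigned so far: [2]
unit clause [6] forces x6=T; simplify:
  drop -6 from [-5, -6] -> [-5]
  satisfied 2 clause(s); 5 remain; assigned so far: [2, 6]
unit clause [-5] forces x5=F; simplify:
  drop 5 from [5, 1] -> [1]
  drop 5 from [1, 5] -> [1]
  satisfied 2 clause(s); 3 remain; assigned so far: [2, 5, 6]
unit clause [1] forces x1=T; simplify:
  satisfied 2 clause(s); 1 remain; assigned so far: [1, 2, 5, 6]

Answer: x1=T x2=F x5=F x6=T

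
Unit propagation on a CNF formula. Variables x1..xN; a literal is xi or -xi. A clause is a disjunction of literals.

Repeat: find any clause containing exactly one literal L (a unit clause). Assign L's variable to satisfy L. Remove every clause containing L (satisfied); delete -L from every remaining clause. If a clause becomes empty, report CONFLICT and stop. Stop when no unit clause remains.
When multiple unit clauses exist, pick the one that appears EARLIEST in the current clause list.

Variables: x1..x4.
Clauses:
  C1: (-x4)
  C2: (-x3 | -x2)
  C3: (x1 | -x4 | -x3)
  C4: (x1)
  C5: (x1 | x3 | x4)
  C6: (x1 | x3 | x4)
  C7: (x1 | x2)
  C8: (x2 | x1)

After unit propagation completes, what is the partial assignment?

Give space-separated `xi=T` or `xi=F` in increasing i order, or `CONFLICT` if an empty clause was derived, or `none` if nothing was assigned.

Answer: x1=T x4=F

Derivation:
unit clause [-4] forces x4=F; simplify:
  drop 4 from [1, 3, 4] -> [1, 3]
  drop 4 from [1, 3, 4] -> [1, 3]
  satisfied 2 clause(s); 6 remain; assigned so far: [4]
unit clause [1] forces x1=T; simplify:
  satisfied 5 clause(s); 1 remain; assigned so far: [1, 4]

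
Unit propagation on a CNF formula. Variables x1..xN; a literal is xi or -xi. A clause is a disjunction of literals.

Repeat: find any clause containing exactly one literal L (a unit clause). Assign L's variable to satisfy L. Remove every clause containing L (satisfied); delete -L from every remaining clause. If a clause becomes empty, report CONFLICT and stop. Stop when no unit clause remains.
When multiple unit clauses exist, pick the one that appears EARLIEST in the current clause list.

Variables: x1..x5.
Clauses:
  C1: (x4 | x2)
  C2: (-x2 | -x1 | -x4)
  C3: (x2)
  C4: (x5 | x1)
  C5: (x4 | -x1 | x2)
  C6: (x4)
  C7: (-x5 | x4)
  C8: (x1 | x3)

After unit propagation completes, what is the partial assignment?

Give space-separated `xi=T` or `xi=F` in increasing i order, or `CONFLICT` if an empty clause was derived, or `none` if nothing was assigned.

unit clause [2] forces x2=T; simplify:
  drop -2 from [-2, -1, -4] -> [-1, -4]
  satisfied 3 clause(s); 5 remain; assigned so far: [2]
unit clause [4] forces x4=T; simplify:
  drop -4 from [-1, -4] -> [-1]
  satisfied 2 clause(s); 3 remain; assigned so far: [2, 4]
unit clause [-1] forces x1=F; simplify:
  drop 1 from [5, 1] -> [5]
  drop 1 from [1, 3] -> [3]
  satisfied 1 clause(s); 2 remain; assigned so far: [1, 2, 4]
unit clause [5] forces x5=T; simplify:
  satisfied 1 clause(s); 1 remain; assigned so far: [1, 2, 4, 5]
unit clause [3] forces x3=T; simplify:
  satisfied 1 clause(s); 0 remain; assigned so far: [1, 2, 3, 4, 5]

Answer: x1=F x2=T x3=T x4=T x5=T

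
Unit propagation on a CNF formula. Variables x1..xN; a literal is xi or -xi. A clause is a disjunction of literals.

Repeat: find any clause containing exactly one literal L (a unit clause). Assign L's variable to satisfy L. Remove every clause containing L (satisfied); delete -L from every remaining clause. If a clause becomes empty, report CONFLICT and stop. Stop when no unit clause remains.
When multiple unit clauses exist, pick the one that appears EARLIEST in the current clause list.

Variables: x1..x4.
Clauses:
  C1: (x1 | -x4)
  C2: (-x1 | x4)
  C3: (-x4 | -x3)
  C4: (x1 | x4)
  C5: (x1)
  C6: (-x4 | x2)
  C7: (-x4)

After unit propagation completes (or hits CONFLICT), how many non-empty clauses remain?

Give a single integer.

Answer: 2

Derivation:
unit clause [1] forces x1=T; simplify:
  drop -1 from [-1, 4] -> [4]
  satisfied 3 clause(s); 4 remain; assigned so far: [1]
unit clause [4] forces x4=T; simplify:
  drop -4 from [-4, -3] -> [-3]
  drop -4 from [-4, 2] -> [2]
  drop -4 from [-4] -> [] (empty!)
  satisfied 1 clause(s); 3 remain; assigned so far: [1, 4]
CONFLICT (empty clause)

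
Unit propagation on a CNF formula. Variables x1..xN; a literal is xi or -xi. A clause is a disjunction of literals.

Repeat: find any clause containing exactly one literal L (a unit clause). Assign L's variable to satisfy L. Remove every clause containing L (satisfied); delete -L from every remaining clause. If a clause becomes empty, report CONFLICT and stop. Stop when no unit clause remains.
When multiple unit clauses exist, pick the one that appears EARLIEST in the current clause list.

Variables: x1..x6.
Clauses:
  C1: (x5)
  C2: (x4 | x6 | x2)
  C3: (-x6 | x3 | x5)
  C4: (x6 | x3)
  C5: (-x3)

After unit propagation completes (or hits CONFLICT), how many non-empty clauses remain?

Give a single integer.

Answer: 0

Derivation:
unit clause [5] forces x5=T; simplify:
  satisfied 2 clause(s); 3 remain; assigned so far: [5]
unit clause [-3] forces x3=F; simplify:
  drop 3 from [6, 3] -> [6]
  satisfied 1 clause(s); 2 remain; assigned so far: [3, 5]
unit clause [6] forces x6=T; simplify:
  satisfied 2 clause(s); 0 remain; assigned so far: [3, 5, 6]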